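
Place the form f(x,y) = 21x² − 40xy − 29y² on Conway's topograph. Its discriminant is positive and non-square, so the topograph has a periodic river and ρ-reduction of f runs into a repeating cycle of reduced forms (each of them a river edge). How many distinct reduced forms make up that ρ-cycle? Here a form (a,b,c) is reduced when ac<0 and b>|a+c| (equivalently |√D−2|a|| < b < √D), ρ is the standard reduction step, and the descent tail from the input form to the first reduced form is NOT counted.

D = 4036, ⌊√D⌋ = 63
descent: ρ → (-29,40,21)  [lands on river]
river: ρ → (21,44,-25)
river: ρ → (-25,56,9)
river: ρ → (9,52,-37)
river: ρ → (-37,22,24)
river: ρ → (24,26,-35)
river: ρ → (-35,44,15)
river: ρ → (15,46,-32)
river: ρ → (-32,18,29)
river: ρ → (29,40,-21)
river: ρ → (-21,44,25)
river: ρ → (25,56,-9)
river: ρ → (-9,52,37)
river: ρ → (37,22,-24)
river: ρ → (-24,26,35)
river: ρ → (35,44,-15)
river: ρ → (-15,46,32)
river: ρ → (32,18,-29)
ρ-cycle length = 18 (tail of 1 descent step not counted)

18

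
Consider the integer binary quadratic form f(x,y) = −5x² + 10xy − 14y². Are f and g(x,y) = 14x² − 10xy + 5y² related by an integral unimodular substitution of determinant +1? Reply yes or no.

D₁ = -180, D₂ = -180
f is negative-definite; reduce −f:
−f: translate: b→0 (≡-10 mod 10), so (5,-10,14)→(5,0,9)
−f: reduced (well bottom): (5,0,9) with a≤c, −a<b≤a
flip sign back: reduced form of f is (-5,0,-9)
g: flip: (14,-10,5)→(5,10,14)
g: translate: b→0 (≡10 mod 10), so (5,10,14)→(5,0,9)
g: reduced (well bottom): (5,0,9) with a≤c, −a<b≤a
reduced forms (-5, 0, -9) vs (5, 0, 9) ⇒ inequivalent

no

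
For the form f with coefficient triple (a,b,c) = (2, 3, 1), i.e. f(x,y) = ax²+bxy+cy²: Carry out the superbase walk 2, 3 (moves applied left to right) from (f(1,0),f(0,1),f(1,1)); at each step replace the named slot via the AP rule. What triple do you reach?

start (2,1,6) = (f(1,0),f(0,1),f(1,1))
replace slot 2: 2·(2+6) − 1 = 15 → (2,15,6)
replace slot 3: 2·(2+15) − 6 = 28 → (2,15,28)

2,15,28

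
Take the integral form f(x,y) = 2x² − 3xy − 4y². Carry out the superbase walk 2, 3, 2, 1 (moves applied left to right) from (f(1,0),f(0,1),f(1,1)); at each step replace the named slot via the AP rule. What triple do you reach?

start (2,-4,-5) = (f(1,0),f(0,1),f(1,1))
replace slot 2: 2·(2+(-5)) − (-4) = -2 → (2,-2,-5)
replace slot 3: 2·(2+(-2)) − (-5) = 5 → (2,-2,5)
replace slot 2: 2·(2+5) − (-2) = 16 → (2,16,5)
replace slot 1: 2·(16+5) − 2 = 40 → (40,16,5)

40,16,5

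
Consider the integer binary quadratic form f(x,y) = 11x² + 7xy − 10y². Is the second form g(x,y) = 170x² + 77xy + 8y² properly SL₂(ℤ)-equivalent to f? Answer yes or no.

D₁ = 489, D₂ = 489
river cycle of f (length 22): (-10, 13, 8), (8, 19, -4), (-4, 21, 3), (3, 21, -4), (-4, 19, 8), (8, 13, -10), (-10, 7, 11), (11, 15, -6), (-6, 21, 2), (2, 19, -16), … (12 more)
river cycle of g (length 22): (8, 19, -4), (-4, 21, 3), (3, 21, -4), (-4, 19, 8), (8, 13, -10), (-10, 7, 11), (11, 15, -6), (-6, 21, 2), (2, 19, -16), (-16, 13, 5), … (12 more)
cycles coincide ⇒ equivalent

yes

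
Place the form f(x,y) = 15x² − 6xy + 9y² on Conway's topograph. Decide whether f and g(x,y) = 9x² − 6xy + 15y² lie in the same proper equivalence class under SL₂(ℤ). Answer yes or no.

D₁ = -504, D₂ = -504
f: flip: (15,-6,9)→(9,6,15)
f: reduced (well bottom): (9,6,15) with a≤c, −a<b≤a
g: reduced (well bottom): (9,-6,15) with a≤c, −a<b≤a
reduced forms (9, 6, 15) vs (9, -6, 15) ⇒ inequivalent

no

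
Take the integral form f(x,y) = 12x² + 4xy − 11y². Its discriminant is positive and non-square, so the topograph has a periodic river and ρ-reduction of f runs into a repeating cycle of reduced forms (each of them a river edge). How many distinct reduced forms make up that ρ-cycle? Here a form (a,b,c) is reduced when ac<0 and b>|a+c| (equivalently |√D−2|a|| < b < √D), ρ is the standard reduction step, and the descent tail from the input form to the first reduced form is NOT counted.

D = 544, ⌊√D⌋ = 23
river: ρ → (-11,18,5)
river: ρ → (5,22,-3)
river: ρ → (-3,20,12)
river: ρ → (12,4,-11)
ρ-cycle length = 4 (tail of 0 descent steps not counted)

4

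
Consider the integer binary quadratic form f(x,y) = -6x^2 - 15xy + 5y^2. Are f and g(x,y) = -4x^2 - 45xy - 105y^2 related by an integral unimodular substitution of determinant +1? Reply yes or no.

D₁ = 345, D₂ = 345
river cycle of f (length 10): (5, 15, -6), (-6, 9, 11), (11, 13, -4), (-4, 11, 14), (14, 17, -1), (-1, 17, 14), (14, 11, -4), (-4, 13, 11), (11, 9, -6), (-6, 15, 5)
river cycle of g (length 10): (-4, 11, 14), (14, 17, -1), (-1, 17, 14), (14, 11, -4), (-4, 13, 11), (11, 9, -6), (-6, 15, 5), (5, 15, -6), (-6, 9, 11), (11, 13, -4)
cycles coincide ⇒ equivalent

yes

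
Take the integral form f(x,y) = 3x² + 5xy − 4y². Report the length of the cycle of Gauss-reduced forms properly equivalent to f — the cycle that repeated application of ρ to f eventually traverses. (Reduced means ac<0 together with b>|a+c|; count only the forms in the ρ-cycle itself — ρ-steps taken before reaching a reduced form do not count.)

D = 73, ⌊√D⌋ = 8
river: ρ → (-4,3,4)
river: ρ → (4,5,-3)
river: ρ → (-3,7,2)
river: ρ → (2,5,-6)
river: ρ → (-6,7,1)
river: ρ → (1,7,-6)
river: ρ → (-6,5,2)
river: ρ → (2,7,-3)
river: ρ → (-3,5,4)
river: ρ → (4,3,-4)
river: ρ → (-4,5,3)
river: ρ → (3,7,-2)
river: ρ → (-2,5,6)
river: ρ → (6,7,-1)
river: ρ → (-1,7,6)
river: ρ → (6,5,-2)
river: ρ → (-2,7,3)
river: ρ → (3,5,-4)
ρ-cycle length = 18 (tail of 0 descent steps not counted)

18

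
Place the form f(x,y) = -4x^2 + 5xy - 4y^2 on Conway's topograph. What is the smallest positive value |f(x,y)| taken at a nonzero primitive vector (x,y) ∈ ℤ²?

translate: b→3 (≡-5 mod 8), so (4,-5,4)→(4,3,3)
flip: (4,3,3)→(3,-3,4)
translate: b→3 (≡-3 mod 6), so (3,-3,4)→(3,3,4)
reduced (well bottom): (3,3,4) with a≤c, −a<b≤a
well minimum |f| = |-3| = 3 (negative-definite)

3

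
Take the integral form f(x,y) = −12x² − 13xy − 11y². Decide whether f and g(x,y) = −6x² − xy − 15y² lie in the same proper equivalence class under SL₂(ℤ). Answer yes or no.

D₁ = -359, D₂ = -359
f is negative-definite; reduce −f:
−f: translate: b→-11 (≡13 mod 24), so (12,13,11)→(12,-11,10)
−f: flip: (12,-11,10)→(10,11,12)
−f: translate: b→-9 (≡11 mod 20), so (10,11,12)→(10,-9,11)
−f: reduced (well bottom): (10,-9,11) with a≤c, −a<b≤a
flip sign back: reduced form of f is (-10,9,-11)
g is negative-definite; reduce −g:
−g: reduced (well bottom): (6,1,15) with a≤c, −a<b≤a
flip sign back: reduced form of g is (-6,-1,-15)
reduced forms (-10, 9, -11) vs (-6, -1, -15) ⇒ inequivalent

no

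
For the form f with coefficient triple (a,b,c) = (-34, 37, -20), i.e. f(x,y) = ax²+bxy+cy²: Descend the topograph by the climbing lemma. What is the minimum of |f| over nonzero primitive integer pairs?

translate: b→31 (≡-37 mod 68), so (34,-37,20)→(34,31,17)
flip: (34,31,17)→(17,-31,34)
translate: b→3 (≡-31 mod 34), so (17,-31,34)→(17,3,20)
reduced (well bottom): (17,3,20) with a≤c, −a<b≤a
well minimum |f| = |-17| = 17 (negative-definite)

17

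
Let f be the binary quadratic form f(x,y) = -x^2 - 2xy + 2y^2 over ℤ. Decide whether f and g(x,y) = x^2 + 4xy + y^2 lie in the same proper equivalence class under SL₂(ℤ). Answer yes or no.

D₁ = 12, D₂ = 12
river cycle of f (length 2): (2, 2, -1), (-1, 2, 2)
river cycle of g (length 2): (1, 2, -2), (-2, 2, 1)
cycles differ ⇒ inequivalent

no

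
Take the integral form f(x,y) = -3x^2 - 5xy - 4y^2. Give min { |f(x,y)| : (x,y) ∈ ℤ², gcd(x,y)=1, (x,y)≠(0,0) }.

translate: b→-1 (≡5 mod 6), so (3,5,4)→(3,-1,2)
flip: (3,-1,2)→(2,1,3)
reduced (well bottom): (2,1,3) with a≤c, −a<b≤a
well minimum |f| = |-2| = 2 (negative-definite)

2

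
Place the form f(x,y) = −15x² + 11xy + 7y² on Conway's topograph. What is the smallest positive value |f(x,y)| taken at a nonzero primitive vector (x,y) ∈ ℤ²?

river: ρ → (7,17,-9)
river: ρ → (-9,19,5)
river: ρ → (5,21,-5)
river: ρ → (-5,19,9)
river: ρ → (9,17,-7)
river: ρ → (-7,11,15)
river: ρ → (15,19,-3)
river: ρ → (-3,23,1)
river: ρ → (1,23,-3)
river: ρ → (-3,19,15)
river: ρ → (15,11,-7)
river: ρ → (-7,17,9)
river: ρ → (9,19,-5)
river: ρ → (-5,21,5)
river: ρ → (5,19,-9)
river: ρ → (-9,17,7)
river: ρ → (7,11,-15)
river: ρ → (-15,19,3)
river: ρ → (3,23,-1)
river: ρ → (-1,23,3)
river: ρ → (3,19,-15)
river: ρ → (-15,11,7)
closes: descent 0, river 22
min |a| on river = 1

1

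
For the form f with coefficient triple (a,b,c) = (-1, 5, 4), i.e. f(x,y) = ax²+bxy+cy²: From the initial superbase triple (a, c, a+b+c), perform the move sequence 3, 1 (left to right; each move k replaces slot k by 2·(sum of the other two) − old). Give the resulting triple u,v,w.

start (-1,4,8) = (f(1,0),f(0,1),f(1,1))
replace slot 3: 2·((-1)+4) − 8 = -2 → (-1,4,-2)
replace slot 1: 2·(4+(-2)) − (-1) = 5 → (5,4,-2)

5,4,-2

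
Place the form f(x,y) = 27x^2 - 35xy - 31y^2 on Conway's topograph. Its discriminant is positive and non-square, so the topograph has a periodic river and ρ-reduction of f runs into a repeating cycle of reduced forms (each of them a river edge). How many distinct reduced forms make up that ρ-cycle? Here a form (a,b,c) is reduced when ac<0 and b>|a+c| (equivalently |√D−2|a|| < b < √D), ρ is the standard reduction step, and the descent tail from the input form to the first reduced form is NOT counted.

D = 4573, ⌊√D⌋ = 67
descent: ρ → (-31,35,27)  [lands on river]
river: ρ → (27,19,-39)
river: ρ → (-39,59,7)
river: ρ → (7,67,-3)
river: ρ → (-3,65,29)
river: ρ → (29,51,-17)
river: ρ → (-17,51,29)
river: ρ → (29,65,-3)
river: ρ → (-3,67,7)
river: ρ → (7,59,-39)
river: ρ → (-39,19,27)
river: ρ → (27,35,-31)
river: ρ → (-31,27,31)
river: ρ → (31,35,-27)
river: ρ → (-27,19,39)
river: ρ → (39,59,-7)
river: ρ → (-7,67,3)
river: ρ → (3,65,-29)
river: ρ → (-29,51,17)
river: ρ → (17,51,-29)
river: ρ → (-29,65,3)
river: ρ → (3,67,-7)
river: ρ → (-7,59,39)
river: ρ → (39,19,-27)
river: ρ → (-27,35,31)
river: ρ → (31,27,-31)
ρ-cycle length = 26 (tail of 1 descent step not counted)

26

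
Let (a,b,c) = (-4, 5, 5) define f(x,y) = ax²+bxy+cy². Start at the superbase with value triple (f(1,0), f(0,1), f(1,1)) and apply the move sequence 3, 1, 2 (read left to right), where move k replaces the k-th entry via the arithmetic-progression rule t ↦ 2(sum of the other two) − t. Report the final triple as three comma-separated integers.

start (-4,5,6) = (f(1,0),f(0,1),f(1,1))
replace slot 3: 2·((-4)+5) − 6 = -4 → (-4,5,-4)
replace slot 1: 2·(5+(-4)) − (-4) = 6 → (6,5,-4)
replace slot 2: 2·(6+(-4)) − 5 = -1 → (6,-1,-4)

6,-1,-4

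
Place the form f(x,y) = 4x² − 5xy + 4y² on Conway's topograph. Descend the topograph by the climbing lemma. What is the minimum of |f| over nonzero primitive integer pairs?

translate: b→3 (≡-5 mod 8), so (4,-5,4)→(4,3,3)
flip: (4,3,3)→(3,-3,4)
translate: b→3 (≡-3 mod 6), so (3,-3,4)→(3,3,4)
reduced (well bottom): (3,3,4) with a≤c, −a<b≤a
well minimum = a = 3

3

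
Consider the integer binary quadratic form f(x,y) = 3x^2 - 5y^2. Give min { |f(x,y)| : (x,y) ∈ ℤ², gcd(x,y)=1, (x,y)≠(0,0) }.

descent: ρ → (-5,0,3)
descent: ρ → (3,6,-2)  [lands on river]
river: ρ → (-2,6,3)
closes: descent 2, river 2
min |a| on river = 2

2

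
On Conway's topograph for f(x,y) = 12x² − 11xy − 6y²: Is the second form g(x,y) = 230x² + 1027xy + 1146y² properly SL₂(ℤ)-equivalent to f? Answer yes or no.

D₁ = 409, D₂ = 409
river cycle of f (length 54): (-6, 11, 12), (12, 13, -5), (-5, 17, 6), (6, 19, -2), (-2, 17, 15), (15, 13, -4), (-4, 19, 3), (3, 17, -10), (-10, 3, 10), (10, 17, -3), … (44 more)
river cycle of g (length 54): (12, 13, -5), (-5, 17, 6), (6, 19, -2), (-2, 17, 15), (15, 13, -4), (-4, 19, 3), (3, 17, -10), (-10, 3, 10), (10, 17, -3), (-3, 19, 4), … (44 more)
cycles coincide ⇒ equivalent

yes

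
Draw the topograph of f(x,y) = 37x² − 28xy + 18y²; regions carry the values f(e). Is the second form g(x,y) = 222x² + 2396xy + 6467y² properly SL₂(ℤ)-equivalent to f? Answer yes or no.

D₁ = -1880, D₂ = -1880
f: flip: (37,-28,18)→(18,28,37)
f: translate: b→-8 (≡28 mod 36), so (18,28,37)→(18,-8,27)
f: reduced (well bottom): (18,-8,27) with a≤c, −a<b≤a
g: translate: b→176 (≡2396 mod 444), so (222,2396,6467)→(222,176,37)
g: flip: (222,176,37)→(37,-176,222)
g: translate: b→-28 (≡-176 mod 74), so (37,-176,222)→(37,-28,18)
g: flip: (37,-28,18)→(18,28,37)
g: translate: b→-8 (≡28 mod 36), so (18,28,37)→(18,-8,27)
g: reduced (well bottom): (18,-8,27) with a≤c, −a<b≤a
reduced forms (18, -8, 27) vs (18, -8, 27) ⇒ equivalent

yes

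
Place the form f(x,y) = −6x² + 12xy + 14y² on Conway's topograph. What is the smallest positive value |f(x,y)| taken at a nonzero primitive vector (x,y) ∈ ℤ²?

river: ρ → (14,16,-4)
river: ρ → (-4,16,14)
river: ρ → (14,12,-6)
river: ρ → (-6,12,14)
closes: descent 0, river 4
min |a| on river = 4

4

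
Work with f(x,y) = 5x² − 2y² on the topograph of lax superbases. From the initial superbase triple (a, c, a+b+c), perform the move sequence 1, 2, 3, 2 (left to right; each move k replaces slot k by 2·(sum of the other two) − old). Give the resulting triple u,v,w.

start (5,-2,3) = (f(1,0),f(0,1),f(1,1))
replace slot 1: 2·((-2)+3) − 5 = -3 → (-3,-2,3)
replace slot 2: 2·((-3)+3) − (-2) = 2 → (-3,2,3)
replace slot 3: 2·((-3)+2) − 3 = -5 → (-3,2,-5)
replace slot 2: 2·((-3)+(-5)) − 2 = -18 → (-3,-18,-5)

-3,-18,-5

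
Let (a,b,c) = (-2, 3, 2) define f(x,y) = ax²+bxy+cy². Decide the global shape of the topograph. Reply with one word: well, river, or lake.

D = b²−4ac = 3² − 4·(-2)·2 = 25
D = 5² is a perfect square ⇒ form factors over ℤ ⇒ lakes

lake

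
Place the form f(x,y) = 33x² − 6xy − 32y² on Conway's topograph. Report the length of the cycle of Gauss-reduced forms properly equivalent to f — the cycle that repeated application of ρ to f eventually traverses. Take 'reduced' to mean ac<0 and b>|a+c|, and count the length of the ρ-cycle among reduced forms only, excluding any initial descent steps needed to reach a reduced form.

D = 4260, ⌊√D⌋ = 65
descent: ρ → (-32,6,33)  [lands on river]
river: ρ → (33,60,-5)
river: ρ → (-5,60,33)
river: ρ → (33,6,-32)
river: ρ → (-32,58,7)
river: ρ → (7,54,-48)
river: ρ → (-48,42,13)
river: ρ → (13,62,-8)
river: ρ → (-8,50,55)
river: ρ → (55,60,-3)
river: ρ → (-3,60,55)
river: ρ → (55,50,-8)
river: ρ → (-8,62,13)
river: ρ → (13,42,-48)
river: ρ → (-48,54,7)
river: ρ → (7,58,-32)
ρ-cycle length = 16 (tail of 1 descent step not counted)

16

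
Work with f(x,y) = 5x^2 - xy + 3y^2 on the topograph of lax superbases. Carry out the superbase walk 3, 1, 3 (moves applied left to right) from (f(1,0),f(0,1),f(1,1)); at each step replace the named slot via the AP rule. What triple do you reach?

start (5,3,7) = (f(1,0),f(0,1),f(1,1))
replace slot 3: 2·(5+3) − 7 = 9 → (5,3,9)
replace slot 1: 2·(3+9) − 5 = 19 → (19,3,9)
replace slot 3: 2·(19+3) − 9 = 35 → (19,3,35)

19,3,35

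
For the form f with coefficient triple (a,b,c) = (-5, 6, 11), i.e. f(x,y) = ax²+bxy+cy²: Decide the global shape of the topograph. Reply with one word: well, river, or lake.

D = b²−4ac = 6² − 4·(-5)·11 = 256
D = 16² is a perfect square ⇒ form factors over ℤ ⇒ lakes

lake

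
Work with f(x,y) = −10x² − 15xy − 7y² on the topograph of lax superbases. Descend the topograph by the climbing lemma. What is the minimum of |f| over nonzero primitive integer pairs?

translate: b→-5 (≡15 mod 20), so (10,15,7)→(10,-5,2)
flip: (10,-5,2)→(2,5,10)
translate: b→1 (≡5 mod 4), so (2,5,10)→(2,1,7)
reduced (well bottom): (2,1,7) with a≤c, −a<b≤a
well minimum |f| = |-2| = 2 (negative-definite)

2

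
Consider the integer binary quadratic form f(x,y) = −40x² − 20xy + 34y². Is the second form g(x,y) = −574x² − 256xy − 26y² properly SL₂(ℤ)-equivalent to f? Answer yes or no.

D₁ = 5840, D₂ = 5840
river cycle of f (length 22): (34, 20, -40), (-40, 60, 14), (14, 52, -56), (-56, 60, 10), (10, 60, -56), (-56, 52, 14), (14, 60, -40), (-40, 20, 34), (34, 48, -26), (-26, 56, 26), … (12 more)
river cycle of g (length 22): (-26, 48, 34), (34, 20, -40), (-40, 60, 14), (14, 52, -56), (-56, 60, 10), (10, 60, -56), (-56, 52, 14), (14, 60, -40), (-40, 20, 34), (34, 48, -26), … (12 more)
cycles coincide ⇒ equivalent

yes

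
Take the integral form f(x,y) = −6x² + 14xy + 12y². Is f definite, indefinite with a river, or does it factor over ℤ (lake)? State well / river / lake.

D = b²−4ac = 14² − 4·(-6)·12 = 484
D = 22² is a perfect square ⇒ form factors over ℤ ⇒ lakes

lake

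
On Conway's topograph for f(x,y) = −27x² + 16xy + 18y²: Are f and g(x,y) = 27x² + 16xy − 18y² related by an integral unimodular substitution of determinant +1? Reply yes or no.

D₁ = 2200, D₂ = 2200
river cycle of f (length 16): (18, 20, -25), (-25, 30, 13), (13, 22, -33), (-33, 44, 2), (2, 44, -33), (-33, 22, 13), (13, 30, -25), (-25, 20, 18), (18, 16, -27), (-27, 38, 7), … (6 more)
river cycle of g (length 16): (-18, 20, 25), (25, 30, -13), (-13, 22, 33), (33, 44, -2), (-2, 44, 33), (33, 22, -13), (-13, 30, 25), (25, 20, -18), (-18, 16, 27), (27, 38, -7), … (6 more)
cycles differ ⇒ inequivalent

no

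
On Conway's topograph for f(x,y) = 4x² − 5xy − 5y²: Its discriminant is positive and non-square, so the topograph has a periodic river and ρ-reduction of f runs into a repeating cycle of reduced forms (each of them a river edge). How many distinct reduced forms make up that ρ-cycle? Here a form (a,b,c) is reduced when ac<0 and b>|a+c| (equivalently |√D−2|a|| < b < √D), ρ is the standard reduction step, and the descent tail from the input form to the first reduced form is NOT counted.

D = 105, ⌊√D⌋ = 10
descent: ρ → (-5,5,4)  [lands on river]
river: ρ → (4,3,-6)
river: ρ → (-6,9,1)
river: ρ → (1,9,-6)
river: ρ → (-6,3,4)
river: ρ → (4,5,-5)
ρ-cycle length = 6 (tail of 1 descent step not counted)

6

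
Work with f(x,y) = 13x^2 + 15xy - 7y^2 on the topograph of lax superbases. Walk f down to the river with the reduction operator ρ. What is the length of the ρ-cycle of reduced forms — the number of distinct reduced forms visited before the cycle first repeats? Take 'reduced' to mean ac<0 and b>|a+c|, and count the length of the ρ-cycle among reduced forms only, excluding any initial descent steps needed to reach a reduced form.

D = 589, ⌊√D⌋ = 24
river: ρ → (-7,13,15)
river: ρ → (15,17,-5)
river: ρ → (-5,23,3)
river: ρ → (3,19,-19)
river: ρ → (-19,19,3)
river: ρ → (3,23,-5)
river: ρ → (-5,17,15)
river: ρ → (15,13,-7)
river: ρ → (-7,15,13)
river: ρ → (13,11,-9)
river: ρ → (-9,7,15)
river: ρ → (15,23,-1)
river: ρ → (-1,23,15)
river: ρ → (15,7,-9)
river: ρ → (-9,11,13)
river: ρ → (13,15,-7)
ρ-cycle length = 16 (tail of 0 descent steps not counted)

16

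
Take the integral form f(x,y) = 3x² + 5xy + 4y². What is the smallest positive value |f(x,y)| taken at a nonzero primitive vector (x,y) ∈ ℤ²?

translate: b→-1 (≡5 mod 6), so (3,5,4)→(3,-1,2)
flip: (3,-1,2)→(2,1,3)
reduced (well bottom): (2,1,3) with a≤c, −a<b≤a
well minimum = a = 2

2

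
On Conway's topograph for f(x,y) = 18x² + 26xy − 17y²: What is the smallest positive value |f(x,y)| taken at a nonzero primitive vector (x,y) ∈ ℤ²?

river: ρ → (-17,42,2)
river: ρ → (2,42,-17)
river: ρ → (-17,26,18)
river: ρ → (18,10,-25)
river: ρ → (-25,40,3)
river: ρ → (3,38,-38)
river: ρ → (-38,38,3)
river: ρ → (3,40,-25)
river: ρ → (-25,10,18)
river: ρ → (18,26,-17)
closes: descent 0, river 10
min |a| on river = 2

2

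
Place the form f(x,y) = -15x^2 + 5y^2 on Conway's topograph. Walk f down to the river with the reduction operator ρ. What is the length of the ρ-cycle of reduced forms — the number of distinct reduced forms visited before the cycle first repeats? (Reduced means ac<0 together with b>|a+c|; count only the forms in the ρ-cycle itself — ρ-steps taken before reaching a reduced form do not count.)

D = 300, ⌊√D⌋ = 17
descent: ρ → (5,10,-10)  [lands on river]
river: ρ → (-10,10,5)
ρ-cycle length = 2 (tail of 1 descent step not counted)

2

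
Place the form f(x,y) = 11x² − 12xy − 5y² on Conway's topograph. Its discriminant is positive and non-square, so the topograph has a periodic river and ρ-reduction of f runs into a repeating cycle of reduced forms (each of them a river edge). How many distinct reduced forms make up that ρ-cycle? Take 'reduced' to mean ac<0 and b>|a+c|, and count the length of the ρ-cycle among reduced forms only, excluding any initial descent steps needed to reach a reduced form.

D = 364, ⌊√D⌋ = 19
descent: ρ → (-5,12,11)  [lands on river]
river: ρ → (11,10,-6)
river: ρ → (-6,14,7)
river: ρ → (7,14,-6)
river: ρ → (-6,10,11)
river: ρ → (11,12,-5)
river: ρ → (-5,18,2)
river: ρ → (2,18,-5)
ρ-cycle length = 8 (tail of 1 descent step not counted)

8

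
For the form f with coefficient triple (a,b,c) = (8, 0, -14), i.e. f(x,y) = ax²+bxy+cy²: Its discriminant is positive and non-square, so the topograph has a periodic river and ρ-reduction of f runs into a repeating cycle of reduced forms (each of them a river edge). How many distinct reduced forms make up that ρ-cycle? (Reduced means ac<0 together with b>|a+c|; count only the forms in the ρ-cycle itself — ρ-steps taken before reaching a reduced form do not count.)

D = 448, ⌊√D⌋ = 21
descent: ρ → (-14,0,8)
descent: ρ → (8,16,-6)  [lands on river]
river: ρ → (-6,20,2)
river: ρ → (2,20,-6)
river: ρ → (-6,16,8)
ρ-cycle length = 4 (tail of 2 descent steps not counted)

4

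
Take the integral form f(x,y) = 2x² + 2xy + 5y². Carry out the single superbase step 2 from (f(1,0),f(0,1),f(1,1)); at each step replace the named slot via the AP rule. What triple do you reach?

start (2,5,9) = (f(1,0),f(0,1),f(1,1))
replace slot 2: 2·(2+9) − 5 = 17 → (2,17,9)

2,17,9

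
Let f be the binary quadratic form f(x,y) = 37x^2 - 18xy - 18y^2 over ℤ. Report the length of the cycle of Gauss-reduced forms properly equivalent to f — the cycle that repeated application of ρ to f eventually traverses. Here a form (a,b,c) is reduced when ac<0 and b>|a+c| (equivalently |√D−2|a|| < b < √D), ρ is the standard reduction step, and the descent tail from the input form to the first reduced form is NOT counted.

D = 2988, ⌊√D⌋ = 54
descent: ρ → (-18,54,1)  [lands on river]
river: ρ → (1,54,-18)
ρ-cycle length = 2 (tail of 1 descent step not counted)

2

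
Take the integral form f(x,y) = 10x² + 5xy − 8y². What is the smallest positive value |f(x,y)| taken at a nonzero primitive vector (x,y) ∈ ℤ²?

river: ρ → (-8,11,7)
river: ρ → (7,17,-2)
river: ρ → (-2,15,15)
river: ρ → (15,15,-2)
river: ρ → (-2,17,7)
river: ρ → (7,11,-8)
river: ρ → (-8,5,10)
river: ρ → (10,15,-3)
river: ρ → (-3,15,10)
river: ρ → (10,5,-8)
closes: descent 0, river 10
min |a| on river = 2

2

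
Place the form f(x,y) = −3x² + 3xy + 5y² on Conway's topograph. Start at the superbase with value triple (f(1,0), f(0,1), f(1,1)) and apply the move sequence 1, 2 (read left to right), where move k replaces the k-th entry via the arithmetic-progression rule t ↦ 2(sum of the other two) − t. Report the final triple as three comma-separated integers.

start (-3,5,5) = (f(1,0),f(0,1),f(1,1))
replace slot 1: 2·(5+5) − (-3) = 23 → (23,5,5)
replace slot 2: 2·(23+5) − 5 = 51 → (23,51,5)

23,51,5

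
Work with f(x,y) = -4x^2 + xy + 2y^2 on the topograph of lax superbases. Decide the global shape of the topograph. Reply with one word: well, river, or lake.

D = b²−4ac = 1² − 4·(-4)·2 = 33
D > 0 non-square ⇒ indefinite ⇒ periodic river

river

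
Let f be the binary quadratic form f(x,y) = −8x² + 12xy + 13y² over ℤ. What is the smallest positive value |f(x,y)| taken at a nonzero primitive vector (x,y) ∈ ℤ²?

river: ρ → (13,14,-7)
river: ρ → (-7,14,13)
river: ρ → (13,12,-8)
river: ρ → (-8,20,5)
river: ρ → (5,20,-8)
river: ρ → (-8,12,13)
closes: descent 0, river 6
min |a| on river = 5

5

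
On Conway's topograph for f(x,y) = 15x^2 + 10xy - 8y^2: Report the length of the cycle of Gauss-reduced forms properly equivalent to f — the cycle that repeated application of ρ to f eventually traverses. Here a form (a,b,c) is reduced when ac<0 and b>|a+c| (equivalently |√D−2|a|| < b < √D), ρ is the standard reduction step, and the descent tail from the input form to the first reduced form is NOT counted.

D = 580, ⌊√D⌋ = 24
river: ρ → (-8,22,3)
river: ρ → (3,20,-15)
river: ρ → (-15,10,8)
river: ρ → (8,22,-3)
river: ρ → (-3,20,15)
river: ρ → (15,10,-8)
ρ-cycle length = 6 (tail of 0 descent steps not counted)

6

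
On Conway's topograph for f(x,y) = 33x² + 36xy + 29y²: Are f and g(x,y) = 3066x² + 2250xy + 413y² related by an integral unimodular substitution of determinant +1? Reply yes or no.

D₁ = -2532, D₂ = -2532
f: translate: b→-30 (≡36 mod 66), so (33,36,29)→(33,-30,26)
f: flip: (33,-30,26)→(26,30,33)
f: translate: b→-22 (≡30 mod 52), so (26,30,33)→(26,-22,29)
f: reduced (well bottom): (26,-22,29) with a≤c, −a<b≤a
g: flip: (3066,2250,413)→(413,-2250,3066)
g: translate: b→228 (≡-2250 mod 826), so (413,-2250,3066)→(413,228,33)
g: flip: (413,228,33)→(33,-228,413)
g: translate: b→-30 (≡-228 mod 66), so (33,-228,413)→(33,-30,26)
g: flip: (33,-30,26)→(26,30,33)
g: translate: b→-22 (≡30 mod 52), so (26,30,33)→(26,-22,29)
g: reduced (well bottom): (26,-22,29) with a≤c, −a<b≤a
reduced forms (26, -22, 29) vs (26, -22, 29) ⇒ equivalent

yes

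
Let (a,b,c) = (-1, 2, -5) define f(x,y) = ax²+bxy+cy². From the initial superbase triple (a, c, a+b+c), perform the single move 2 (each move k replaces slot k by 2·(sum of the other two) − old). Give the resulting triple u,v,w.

start (-1,-5,-4) = (f(1,0),f(0,1),f(1,1))
replace slot 2: 2·((-1)+(-4)) − (-5) = -5 → (-1,-5,-4)

-1,-5,-4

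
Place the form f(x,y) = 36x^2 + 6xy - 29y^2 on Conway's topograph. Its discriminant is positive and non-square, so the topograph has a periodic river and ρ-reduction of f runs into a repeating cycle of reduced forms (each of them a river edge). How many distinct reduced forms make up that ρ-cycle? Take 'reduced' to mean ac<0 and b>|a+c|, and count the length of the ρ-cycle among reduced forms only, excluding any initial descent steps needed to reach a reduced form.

D = 4212, ⌊√D⌋ = 64
descent: ρ → (-29,52,13)  [lands on river]
river: ρ → (13,52,-29)
river: ρ → (-29,64,1)
river: ρ → (1,64,-29)
ρ-cycle length = 4 (tail of 1 descent step not counted)

4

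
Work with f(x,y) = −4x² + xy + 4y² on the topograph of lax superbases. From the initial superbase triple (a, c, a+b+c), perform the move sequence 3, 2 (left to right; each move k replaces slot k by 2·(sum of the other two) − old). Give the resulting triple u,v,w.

start (-4,4,1) = (f(1,0),f(0,1),f(1,1))
replace slot 3: 2·((-4)+4) − 1 = -1 → (-4,4,-1)
replace slot 2: 2·((-4)+(-1)) − 4 = -14 → (-4,-14,-1)

-4,-14,-1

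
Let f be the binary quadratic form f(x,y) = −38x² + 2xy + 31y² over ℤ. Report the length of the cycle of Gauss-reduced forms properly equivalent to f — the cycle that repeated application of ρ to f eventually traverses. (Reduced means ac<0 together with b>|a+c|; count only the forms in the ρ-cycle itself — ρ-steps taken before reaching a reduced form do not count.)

D = 4716, ⌊√D⌋ = 68
descent: ρ → (31,60,-9)  [lands on river]
river: ρ → (-9,66,10)
river: ρ → (10,54,-45)
river: ρ → (-45,36,19)
river: ρ → (19,40,-41)
river: ρ → (-41,42,18)
river: ρ → (18,66,-5)
river: ρ → (-5,64,31)
ρ-cycle length = 8 (tail of 1 descent step not counted)

8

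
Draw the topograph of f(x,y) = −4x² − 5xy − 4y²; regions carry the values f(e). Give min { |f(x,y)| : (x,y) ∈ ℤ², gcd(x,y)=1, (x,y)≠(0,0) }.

translate: b→-3 (≡5 mod 8), so (4,5,4)→(4,-3,3)
flip: (4,-3,3)→(3,3,4)
reduced (well bottom): (3,3,4) with a≤c, −a<b≤a
well minimum |f| = |-3| = 3 (negative-definite)

3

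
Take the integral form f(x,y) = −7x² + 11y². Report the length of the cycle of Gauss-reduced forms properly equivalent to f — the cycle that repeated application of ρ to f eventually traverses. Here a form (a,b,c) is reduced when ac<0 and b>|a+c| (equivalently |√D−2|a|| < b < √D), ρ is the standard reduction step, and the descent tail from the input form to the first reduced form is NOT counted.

D = 308, ⌊√D⌋ = 17
descent: ρ → (11,0,-7)
descent: ρ → (-7,14,4)  [lands on river]
river: ρ → (4,10,-13)
river: ρ → (-13,16,1)
river: ρ → (1,16,-13)
river: ρ → (-13,10,4)
river: ρ → (4,14,-7)
ρ-cycle length = 6 (tail of 2 descent steps not counted)

6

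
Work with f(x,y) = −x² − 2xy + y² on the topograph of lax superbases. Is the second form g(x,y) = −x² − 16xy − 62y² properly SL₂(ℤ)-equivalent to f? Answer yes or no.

D₁ = 8, D₂ = 8
river cycle of f (length 2): (1, 2, -1), (-1, 2, 1)
river cycle of g (length 2): (-1, 2, 1), (1, 2, -1)
cycles coincide ⇒ equivalent

yes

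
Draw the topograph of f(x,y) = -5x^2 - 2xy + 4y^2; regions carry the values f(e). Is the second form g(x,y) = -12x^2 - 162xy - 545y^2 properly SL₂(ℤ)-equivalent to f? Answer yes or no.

D₁ = 84, D₂ = 84
river cycle of f (length 6): (4, 2, -5), (-5, 8, 1), (1, 8, -5), (-5, 2, 4), (4, 6, -3), (-3, 6, 4)
river cycle of g (length 6): (1, 8, -5), (-5, 2, 4), (4, 6, -3), (-3, 6, 4), (4, 2, -5), (-5, 8, 1)
cycles coincide ⇒ equivalent

yes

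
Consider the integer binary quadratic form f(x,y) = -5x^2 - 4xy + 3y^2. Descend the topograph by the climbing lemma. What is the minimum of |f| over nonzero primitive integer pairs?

descent: ρ → (3,4,-5)  [lands on river]
river: ρ → (-5,6,2)
river: ρ → (2,6,-5)
river: ρ → (-5,4,3)
river: ρ → (3,8,-1)
river: ρ → (-1,8,3)
closes: descent 1, river 6
min |a| on river = 1

1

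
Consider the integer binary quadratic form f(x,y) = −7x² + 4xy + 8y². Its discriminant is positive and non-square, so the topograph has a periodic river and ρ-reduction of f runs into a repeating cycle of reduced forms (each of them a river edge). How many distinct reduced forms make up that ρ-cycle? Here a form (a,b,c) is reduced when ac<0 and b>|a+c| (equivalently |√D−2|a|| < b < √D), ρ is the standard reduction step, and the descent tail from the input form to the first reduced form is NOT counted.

D = 240, ⌊√D⌋ = 15
river: ρ → (8,12,-3)
river: ρ → (-3,12,8)
river: ρ → (8,4,-7)
river: ρ → (-7,10,5)
river: ρ → (5,10,-7)
river: ρ → (-7,4,8)
ρ-cycle length = 6 (tail of 0 descent steps not counted)

6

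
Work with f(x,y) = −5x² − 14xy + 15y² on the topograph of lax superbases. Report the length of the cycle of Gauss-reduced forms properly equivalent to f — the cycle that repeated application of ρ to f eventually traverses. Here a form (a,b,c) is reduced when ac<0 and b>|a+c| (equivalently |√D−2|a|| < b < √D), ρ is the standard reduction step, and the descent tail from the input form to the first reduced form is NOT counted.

D = 496, ⌊√D⌋ = 22
descent: ρ → (15,14,-5)  [lands on river]
river: ρ → (-5,16,12)
river: ρ → (12,8,-9)
river: ρ → (-9,10,11)
river: ρ → (11,12,-8)
river: ρ → (-8,20,3)
river: ρ → (3,22,-1)
river: ρ → (-1,22,3)
river: ρ → (3,20,-8)
river: ρ → (-8,12,11)
river: ρ → (11,10,-9)
river: ρ → (-9,8,12)
river: ρ → (12,16,-5)
river: ρ → (-5,14,15)
river: ρ → (15,16,-4)
river: ρ → (-4,16,15)
ρ-cycle length = 16 (tail of 1 descent step not counted)

16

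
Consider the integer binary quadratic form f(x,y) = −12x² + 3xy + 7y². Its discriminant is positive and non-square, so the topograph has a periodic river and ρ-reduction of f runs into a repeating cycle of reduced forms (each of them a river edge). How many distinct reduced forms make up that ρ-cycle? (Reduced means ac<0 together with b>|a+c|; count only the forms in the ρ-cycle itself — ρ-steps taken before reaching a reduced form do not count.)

D = 345, ⌊√D⌋ = 18
descent: ρ → (7,11,-8)  [lands on river]
river: ρ → (-8,5,10)
river: ρ → (10,15,-3)
river: ρ → (-3,15,10)
river: ρ → (10,5,-8)
river: ρ → (-8,11,7)
river: ρ → (7,17,-2)
river: ρ → (-2,15,15)
river: ρ → (15,15,-2)
river: ρ → (-2,17,7)
ρ-cycle length = 10 (tail of 1 descent step not counted)

10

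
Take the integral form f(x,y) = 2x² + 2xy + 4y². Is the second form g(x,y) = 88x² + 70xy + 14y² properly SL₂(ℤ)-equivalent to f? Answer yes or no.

D₁ = -28, D₂ = -28
f: reduced (well bottom): (2,2,4) with a≤c, −a<b≤a
g: flip: (88,70,14)→(14,-70,88)
g: translate: b→14 (≡-70 mod 28), so (14,-70,88)→(14,14,4)
g: flip: (14,14,4)→(4,-14,14)
g: translate: b→2 (≡-14 mod 8), so (4,-14,14)→(4,2,2)
g: flip: (4,2,2)→(2,-2,4)
g: translate: b→2 (≡-2 mod 4), so (2,-2,4)→(2,2,4)
g: reduced (well bottom): (2,2,4) with a≤c, −a<b≤a
reduced forms (2, 2, 4) vs (2, 2, 4) ⇒ equivalent

yes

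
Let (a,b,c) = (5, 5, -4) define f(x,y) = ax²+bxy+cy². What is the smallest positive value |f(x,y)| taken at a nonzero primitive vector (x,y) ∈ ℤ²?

river: ρ → (-4,3,6)
river: ρ → (6,9,-1)
river: ρ → (-1,9,6)
river: ρ → (6,3,-4)
river: ρ → (-4,5,5)
river: ρ → (5,5,-4)
closes: descent 0, river 6
min |a| on river = 1

1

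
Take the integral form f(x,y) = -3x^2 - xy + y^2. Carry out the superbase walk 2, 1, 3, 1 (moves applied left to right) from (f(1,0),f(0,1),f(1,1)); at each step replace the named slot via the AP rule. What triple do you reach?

start (-3,1,-3) = (f(1,0),f(0,1),f(1,1))
replace slot 2: 2·((-3)+(-3)) − 1 = -13 → (-3,-13,-3)
replace slot 1: 2·((-13)+(-3)) − (-3) = -29 → (-29,-13,-3)
replace slot 3: 2·((-29)+(-13)) − (-3) = -81 → (-29,-13,-81)
replace slot 1: 2·((-13)+(-81)) − (-29) = -159 → (-159,-13,-81)

-159,-13,-81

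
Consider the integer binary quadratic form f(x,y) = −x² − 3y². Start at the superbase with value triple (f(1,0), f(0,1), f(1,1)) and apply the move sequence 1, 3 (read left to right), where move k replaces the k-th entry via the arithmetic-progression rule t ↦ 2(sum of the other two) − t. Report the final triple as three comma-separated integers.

start (-1,-3,-4) = (f(1,0),f(0,1),f(1,1))
replace slot 1: 2·((-3)+(-4)) − (-1) = -13 → (-13,-3,-4)
replace slot 3: 2·((-13)+(-3)) − (-4) = -28 → (-13,-3,-28)

-13,-3,-28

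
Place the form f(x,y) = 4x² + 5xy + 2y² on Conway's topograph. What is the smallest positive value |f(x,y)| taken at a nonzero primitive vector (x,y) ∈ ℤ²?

translate: b→-3 (≡5 mod 8), so (4,5,2)→(4,-3,1)
flip: (4,-3,1)→(1,3,4)
translate: b→1 (≡3 mod 2), so (1,3,4)→(1,1,2)
reduced (well bottom): (1,1,2) with a≤c, −a<b≤a
well minimum = a = 1

1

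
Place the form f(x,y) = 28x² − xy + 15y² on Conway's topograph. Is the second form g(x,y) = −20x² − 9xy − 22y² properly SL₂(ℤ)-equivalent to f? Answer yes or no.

D₁ = -1679, D₂ = -1679
f: flip: (28,-1,15)→(15,1,28)
f: reduced (well bottom): (15,1,28) with a≤c, −a<b≤a
g is negative-definite; reduce −g:
−g: reduced (well bottom): (20,9,22) with a≤c, −a<b≤a
flip sign back: reduced form of g is (-20,-9,-22)
reduced forms (15, 1, 28) vs (-20, -9, -22) ⇒ inequivalent

no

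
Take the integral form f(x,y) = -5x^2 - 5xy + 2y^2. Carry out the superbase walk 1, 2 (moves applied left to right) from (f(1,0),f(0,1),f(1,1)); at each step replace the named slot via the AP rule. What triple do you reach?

start (-5,2,-8) = (f(1,0),f(0,1),f(1,1))
replace slot 1: 2·(2+(-8)) − (-5) = -7 → (-7,2,-8)
replace slot 2: 2·((-7)+(-8)) − 2 = -32 → (-7,-32,-8)

-7,-32,-8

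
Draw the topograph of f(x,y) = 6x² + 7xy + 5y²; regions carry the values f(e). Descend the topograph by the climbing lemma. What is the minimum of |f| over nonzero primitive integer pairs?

translate: b→-5 (≡7 mod 12), so (6,7,5)→(6,-5,4)
flip: (6,-5,4)→(4,5,6)
translate: b→-3 (≡5 mod 8), so (4,5,6)→(4,-3,5)
reduced (well bottom): (4,-3,5) with a≤c, −a<b≤a
well minimum = a = 4

4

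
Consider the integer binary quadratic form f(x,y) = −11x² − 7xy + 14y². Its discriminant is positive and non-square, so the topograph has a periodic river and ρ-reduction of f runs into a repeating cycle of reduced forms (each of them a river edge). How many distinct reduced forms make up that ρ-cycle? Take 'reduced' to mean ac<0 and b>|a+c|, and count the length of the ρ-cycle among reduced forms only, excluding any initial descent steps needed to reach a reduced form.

D = 665, ⌊√D⌋ = 25
descent: ρ → (14,7,-11)  [lands on river]
river: ρ → (-11,15,10)
river: ρ → (10,25,-1)
river: ρ → (-1,25,10)
river: ρ → (10,15,-11)
river: ρ → (-11,7,14)
river: ρ → (14,21,-4)
river: ρ → (-4,19,19)
river: ρ → (19,19,-4)
river: ρ → (-4,21,14)
ρ-cycle length = 10 (tail of 1 descent step not counted)

10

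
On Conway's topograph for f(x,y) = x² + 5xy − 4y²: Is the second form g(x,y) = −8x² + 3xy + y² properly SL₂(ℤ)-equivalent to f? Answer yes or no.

D₁ = 41, D₂ = 41
river cycle of f (length 10): (-4, 3, 2), (2, 5, -2), (-2, 3, 4), (4, 5, -1), (-1, 5, 4), (4, 3, -2), (-2, 5, 2), (2, 3, -4), (-4, 5, 1), (1, 5, -4)
river cycle of g (length 10): (1, 5, -4), (-4, 3, 2), (2, 5, -2), (-2, 3, 4), (4, 5, -1), (-1, 5, 4), (4, 3, -2), (-2, 5, 2), (2, 3, -4), (-4, 5, 1)
cycles coincide ⇒ equivalent

yes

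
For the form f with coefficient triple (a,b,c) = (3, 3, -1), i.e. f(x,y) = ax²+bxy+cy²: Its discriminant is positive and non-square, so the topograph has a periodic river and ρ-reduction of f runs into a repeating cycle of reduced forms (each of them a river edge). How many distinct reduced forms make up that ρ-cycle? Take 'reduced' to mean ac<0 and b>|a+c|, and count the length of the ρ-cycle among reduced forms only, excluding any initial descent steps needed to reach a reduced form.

D = 21, ⌊√D⌋ = 4
river: ρ → (-1,3,3)
river: ρ → (3,3,-1)
ρ-cycle length = 2 (tail of 0 descent steps not counted)

2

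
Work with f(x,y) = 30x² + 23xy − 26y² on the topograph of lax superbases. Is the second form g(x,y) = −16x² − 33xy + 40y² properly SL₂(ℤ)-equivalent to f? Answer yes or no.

D₁ = 3649, D₂ = 3649
river cycle of f (length 110): (-26, 29, 27), (27, 25, -28), (-28, 31, 24), (24, 17, -35), (-35, 53, 6), (6, 55, -26), (-26, 49, 12), (12, 47, -30), (-30, 13, 29), (29, 45, -14), … (100 more)
river cycle of g (length 98): (40, 33, -16), (-16, 31, 42), (42, 53, -5), (-5, 57, 20), (20, 23, -39), (-39, 55, 4), (4, 57, -25), (-25, 43, 18), (18, 29, -39), (-39, 49, 8), … (88 more)
cycles differ ⇒ inequivalent

no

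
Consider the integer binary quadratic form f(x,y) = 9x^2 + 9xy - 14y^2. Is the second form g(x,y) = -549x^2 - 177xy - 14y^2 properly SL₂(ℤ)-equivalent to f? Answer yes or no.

D₁ = 585, D₂ = 585
river cycle of f (length 12): (-14, 19, 4), (4, 21, -9), (-9, 15, 10), (10, 5, -14), (-14, 23, 1), (1, 23, -14), (-14, 5, 10), (10, 15, -9), (-9, 21, 4), (4, 19, -14), … (2 more)
river cycle of g (length 12): (-14, 9, 9), (9, 9, -14), (-14, 19, 4), (4, 21, -9), (-9, 15, 10), (10, 5, -14), (-14, 23, 1), (1, 23, -14), (-14, 5, 10), (10, 15, -9), … (2 more)
cycles coincide ⇒ equivalent

yes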